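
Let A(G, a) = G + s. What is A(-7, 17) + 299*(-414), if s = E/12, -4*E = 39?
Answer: -1980701/16 ≈ -1.2379e+5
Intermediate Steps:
E = -39/4 (E = -1/4*39 = -39/4 ≈ -9.7500)
s = -13/16 (s = -39/4/12 = -39/4*1/12 = -13/16 ≈ -0.81250)
A(G, a) = -13/16 + G (A(G, a) = G - 13/16 = -13/16 + G)
A(-7, 17) + 299*(-414) = (-13/16 - 7) + 299*(-414) = -125/16 - 123786 = -1980701/16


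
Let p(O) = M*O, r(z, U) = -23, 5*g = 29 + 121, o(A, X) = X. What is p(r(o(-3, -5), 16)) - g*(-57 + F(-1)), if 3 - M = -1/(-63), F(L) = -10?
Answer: 122306/63 ≈ 1941.4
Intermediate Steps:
g = 30 (g = (29 + 121)/5 = (⅕)*150 = 30)
M = 188/63 (M = 3 - (-1)/(-63) = 3 - (-1)*(-1)/63 = 3 - 1*1/63 = 3 - 1/63 = 188/63 ≈ 2.9841)
p(O) = 188*O/63
p(r(o(-3, -5), 16)) - g*(-57 + F(-1)) = (188/63)*(-23) - 30*(-57 - 10) = -4324/63 - 30*(-67) = -4324/63 - 1*(-2010) = -4324/63 + 2010 = 122306/63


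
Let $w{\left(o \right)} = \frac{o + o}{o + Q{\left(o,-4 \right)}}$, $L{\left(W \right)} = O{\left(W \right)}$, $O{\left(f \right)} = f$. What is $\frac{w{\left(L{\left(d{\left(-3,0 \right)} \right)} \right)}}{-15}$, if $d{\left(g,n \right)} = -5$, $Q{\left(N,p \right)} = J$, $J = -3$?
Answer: $- \frac{1}{12} \approx -0.083333$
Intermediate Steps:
$Q{\left(N,p \right)} = -3$
$L{\left(W \right)} = W$
$w{\left(o \right)} = \frac{2 o}{-3 + o}$ ($w{\left(o \right)} = \frac{o + o}{o - 3} = \frac{2 o}{-3 + o}$)
$\frac{w{\left(L{\left(d{\left(-3,0 \right)} \right)} \right)}}{-15} = \frac{2 \left(-5\right) \frac{1}{-3 - 5}}{-15} = - \frac{2 \left(-5\right) \frac{1}{-8}}{15} = - \frac{2 \left(-5\right) \left(- \frac{1}{8}\right)}{15} = \left(- \frac{1}{15}\right) \frac{5}{4} = - \frac{1}{12}$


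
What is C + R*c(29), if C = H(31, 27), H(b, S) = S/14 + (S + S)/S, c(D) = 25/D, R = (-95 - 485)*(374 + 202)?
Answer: -4031945/14 ≈ -2.8800e+5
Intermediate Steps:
R = -334080 (R = -580*576 = -334080)
H(b, S) = 2 + S/14 (H(b, S) = S*(1/14) + (2*S)/S = S/14 + 2 = 2 + S/14)
C = 55/14 (C = 2 + (1/14)*27 = 2 + 27/14 = 55/14 ≈ 3.9286)
C + R*c(29) = 55/14 - 8352000/29 = 55/14 - 334080*25/29 = 55/14 - 288000 = -4031945/14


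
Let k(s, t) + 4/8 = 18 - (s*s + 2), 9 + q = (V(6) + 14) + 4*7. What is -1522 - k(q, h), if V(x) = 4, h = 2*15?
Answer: -337/2 ≈ -168.50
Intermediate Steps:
h = 30
q = 37 (q = -9 + ((4 + 14) + 4*7) = -9 + (18 + 28) = -9 + 46 = 37)
k(s, t) = 31/2 - s² (k(s, t) = -½ + (18 - (s*s + 2)) = -½ + (18 - (s² + 2)) = -½ + (18 - (2 + s²)) = -½ + (18 + (-2 - s²)) = -½ + (16 - s²) = 31/2 - s²)
-1522 - k(q, h) = -1522 - (31/2 - 1*37²) = -1522 - (31/2 - 1*1369) = -1522 - (31/2 - 1369) = -1522 - 1*(-2707/2) = -1522 + 2707/2 = -337/2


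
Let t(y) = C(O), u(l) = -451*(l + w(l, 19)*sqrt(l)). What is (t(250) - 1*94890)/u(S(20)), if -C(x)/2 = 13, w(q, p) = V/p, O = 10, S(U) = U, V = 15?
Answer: 34264676/3154745 - 2705106*sqrt(5)/3154745 ≈ 8.9440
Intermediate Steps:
w(q, p) = 15/p
C(x) = -26 (C(x) = -2*13 = -26)
u(l) = -451*l - 6765*sqrt(l)/19 (u(l) = -451*(l + (15/19)*sqrt(l)) = -451*(l + (15*(1/19))*sqrt(l)) = -451*(l + 15*sqrt(l)/19) = -451*l - 6765*sqrt(l)/19)
t(y) = -26
(t(250) - 1*94890)/u(S(20)) = (-26 - 1*94890)/(-451*20 - 13530*sqrt(5)/19) = (-26 - 94890)/(-9020 - 13530*sqrt(5)/19) = -94916/(-9020 - 13530*sqrt(5)/19)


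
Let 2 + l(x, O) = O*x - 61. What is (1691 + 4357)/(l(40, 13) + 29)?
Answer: 112/9 ≈ 12.444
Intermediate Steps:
l(x, O) = -63 + O*x (l(x, O) = -2 + (O*x - 61) = -2 + (-61 + O*x) = -63 + O*x)
(1691 + 4357)/(l(40, 13) + 29) = (1691 + 4357)/((-63 + 13*40) + 29) = 6048/((-63 + 520) + 29) = 6048/(457 + 29) = 6048/486 = 6048*(1/486) = 112/9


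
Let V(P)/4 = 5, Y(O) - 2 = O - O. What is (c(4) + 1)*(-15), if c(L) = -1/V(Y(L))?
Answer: -57/4 ≈ -14.250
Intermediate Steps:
Y(O) = 2 (Y(O) = 2 + (O - O) = 2 + 0 = 2)
V(P) = 20 (V(P) = 4*5 = 20)
c(L) = -1/20
(c(4) + 1)*(-15) = (-1/20 + 1)*(-15) = (19/20)*(-15) = -57/4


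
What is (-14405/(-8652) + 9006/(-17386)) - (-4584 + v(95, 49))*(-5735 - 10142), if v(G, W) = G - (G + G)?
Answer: -5587373113822079/75211836 ≈ -7.4289e+7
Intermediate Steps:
v(G, W) = -G (v(G, W) = G - 2*G = -G)
(-14405/(-8652) + 9006/(-17386)) - (-4584 + v(95, 49))*(-5735 - 10142) = (-14405/(-8652) + 9006/(-17386)) - (-4584 - 1*95)*(-5735 - 10142) = (-14405*(-1/8652) + 9006*(-1/17386)) - (-4584 - 95)*(-15877) = (14405/8652 - 4503/8693) - (-4679)*(-15877) = 86262709/75211836 - 1*74288483 = 86262709/75211836 - 74288483 = -5587373113822079/75211836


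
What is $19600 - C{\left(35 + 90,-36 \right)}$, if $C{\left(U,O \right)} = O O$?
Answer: $18304$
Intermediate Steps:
$C{\left(U,O \right)} = O^{2}$
$19600 - C{\left(35 + 90,-36 \right)} = 19600 - \left(-36\right)^{2} = 19600 - 1296 = 18304$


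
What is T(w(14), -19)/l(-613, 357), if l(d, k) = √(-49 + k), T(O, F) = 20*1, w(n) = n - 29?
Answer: 10*√77/77 ≈ 1.1396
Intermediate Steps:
w(n) = -29 + n
T(O, F) = 20
T(w(14), -19)/l(-613, 357) = 20/(√(-49 + 357)) = 20/(√308) = 20/((2*√77)) = 20*(√77/154) = 10*√77/77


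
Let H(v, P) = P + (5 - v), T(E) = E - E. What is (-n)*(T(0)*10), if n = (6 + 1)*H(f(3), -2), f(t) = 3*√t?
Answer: 0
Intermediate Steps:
T(E) = 0
H(v, P) = 5 + P - v
n = 21 - 21*√3 (n = (6 + 1)*(5 - 2 - 3*√3) = 7*(5 - 2 - 3*√3) = 7*(3 - 3*√3) = 21 - 21*√3 ≈ -15.373)
(-n)*(T(0)*10) = (-(21 - 21*√3))*(0*10) = (-21 + 21*√3)*0 = 0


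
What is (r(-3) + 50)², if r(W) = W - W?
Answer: 2500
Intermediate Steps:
r(W) = 0
(r(-3) + 50)² = (0 + 50)² = 50² = 2500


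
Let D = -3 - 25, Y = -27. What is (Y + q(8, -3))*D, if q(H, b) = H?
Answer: 532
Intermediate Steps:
D = -28
(Y + q(8, -3))*D = (-27 + 8)*(-28) = -19*(-28) = 532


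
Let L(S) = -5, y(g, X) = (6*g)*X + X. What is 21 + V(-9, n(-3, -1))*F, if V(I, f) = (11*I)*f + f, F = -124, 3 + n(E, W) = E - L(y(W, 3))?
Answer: -12131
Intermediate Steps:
y(g, X) = X + 6*X*g (y(g, X) = 6*X*g + X = X + 6*X*g)
n(E, W) = 2 + E (n(E, W) = -3 + (E - 1*(-5)) = -3 + (E + 5) = -3 + (5 + E) = 2 + E)
V(I, f) = f + 11*I*f (V(I, f) = 11*I*f + f = f + 11*I*f)
21 + V(-9, n(-3, -1))*F = 21 + ((2 - 3)*(1 + 11*(-9)))*(-124) = 21 - (1 - 99)*(-124) = 21 - 1*(-98)*(-124) = 21 + 98*(-124) = 21 - 12152 = -12131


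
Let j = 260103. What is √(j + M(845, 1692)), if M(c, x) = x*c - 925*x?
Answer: √124743 ≈ 353.19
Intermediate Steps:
M(c, x) = -925*x + c*x (M(c, x) = c*x - 925*x = -925*x + c*x)
√(j + M(845, 1692)) = √(260103 + 1692*(-925 + 845)) = √(260103 + 1692*(-80)) = √(260103 - 135360) = √124743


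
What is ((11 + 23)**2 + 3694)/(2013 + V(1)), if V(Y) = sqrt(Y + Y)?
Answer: 9763050/4052167 - 4850*sqrt(2)/4052167 ≈ 2.4076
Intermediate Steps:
V(Y) = sqrt(2)*sqrt(Y) (V(Y) = sqrt(2*Y) = sqrt(2)*sqrt(Y))
((11 + 23)**2 + 3694)/(2013 + V(1)) = ((11 + 23)**2 + 3694)/(2013 + sqrt(2)*sqrt(1)) = (34**2 + 3694)/(2013 + sqrt(2)*1) = (1156 + 3694)/(2013 + sqrt(2)) = 4850/(2013 + sqrt(2))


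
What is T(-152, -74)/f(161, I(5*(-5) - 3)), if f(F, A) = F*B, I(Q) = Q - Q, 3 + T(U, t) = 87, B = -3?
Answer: -4/23 ≈ -0.17391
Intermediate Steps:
T(U, t) = 84 (T(U, t) = -3 + 87 = 84)
I(Q) = 0
f(F, A) = -3*F (f(F, A) = F*(-3) = -3*F)
T(-152, -74)/f(161, I(5*(-5) - 3)) = 84/((-3*161)) = 84/(-483) = 84*(-1/483) = -4/23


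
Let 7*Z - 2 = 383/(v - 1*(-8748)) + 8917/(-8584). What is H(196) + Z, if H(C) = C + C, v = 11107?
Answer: 12644368361/32244520 ≈ 392.14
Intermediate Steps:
H(C) = 2*C
Z = 4516521/32244520 (Z = 2/7 + (383/(11107 - 1*(-8748)) + 8917/(-8584))/7 = 2/7 + (383/(11107 + 8748) + 8917*(-1/8584))/7 = 2/7 + (383/19855 - 241/232)/7 = 2/7 + (⅐)*(-4696199/4606360) = 2/7 - 4696199/32244520 = 4516521/32244520 ≈ 0.14007)
H(196) + Z = 2*196 + 4516521/32244520 = 392 + 4516521/32244520 = 12644368361/32244520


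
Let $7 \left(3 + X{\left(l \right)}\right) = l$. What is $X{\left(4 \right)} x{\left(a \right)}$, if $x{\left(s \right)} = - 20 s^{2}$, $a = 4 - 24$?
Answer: $\frac{136000}{7} \approx 19429.0$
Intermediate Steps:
$X{\left(l \right)} = -3 + \frac{l}{7}$
$a = -20$ ($a = 4 - 24 = -20$)
$X{\left(4 \right)} x{\left(a \right)} = \left(-3 + \frac{1}{7} \cdot 4\right) \left(- 20 \left(-20\right)^{2}\right) = \left(-3 + \frac{4}{7}\right) \left(\left(-20\right) 400\right) = \left(- \frac{17}{7}\right) \left(-8000\right) = \frac{136000}{7}$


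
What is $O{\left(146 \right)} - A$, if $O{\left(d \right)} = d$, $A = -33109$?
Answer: $33255$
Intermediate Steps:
$O{\left(146 \right)} - A = 146 - -33109 = 146 + 33109 = 33255$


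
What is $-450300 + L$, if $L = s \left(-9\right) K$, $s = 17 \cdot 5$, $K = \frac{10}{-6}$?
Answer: $-449025$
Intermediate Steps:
$K = - \frac{5}{3}$ ($K = 10 \left(- \frac{1}{6}\right) = - \frac{5}{3} \approx -1.6667$)
$s = 85$
$L = 1275$ ($L = 85 \left(-9\right) \left(- \frac{5}{3}\right) = \left(-765\right) \left(- \frac{5}{3}\right) = 1275$)
$-450300 + L = -450300 + 1275 = -449025$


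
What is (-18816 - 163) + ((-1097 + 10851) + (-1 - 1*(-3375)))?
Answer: -5851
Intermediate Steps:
(-18816 - 163) + ((-1097 + 10851) + (-1 - 1*(-3375))) = -18979 + (9754 + (-1 + 3375)) = -18979 + (9754 + 3374) = -18979 + 13128 = -5851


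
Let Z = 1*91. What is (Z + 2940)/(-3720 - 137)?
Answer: -433/551 ≈ -0.78584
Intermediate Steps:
Z = 91
(Z + 2940)/(-3720 - 137) = (91 + 2940)/(-3720 - 137) = 3031/(-3857) = 3031*(-1/3857) = -433/551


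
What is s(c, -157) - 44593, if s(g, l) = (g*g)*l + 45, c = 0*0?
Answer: -44548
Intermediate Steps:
c = 0
s(g, l) = 45 + l*g**2 (s(g, l) = g**2*l + 45 = l*g**2 + 45 = 45 + l*g**2)
s(c, -157) - 44593 = (45 - 157*0**2) - 44593 = (45 - 157*0) - 44593 = (45 + 0) - 44593 = 45 - 44593 = -44548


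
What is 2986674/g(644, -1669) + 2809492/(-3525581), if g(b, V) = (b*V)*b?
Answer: -977622172700261/1220193684268552 ≈ -0.80120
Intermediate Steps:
g(b, V) = V*b² (g(b, V) = (V*b)*b = V*b²)
2986674/g(644, -1669) + 2809492/(-3525581) = 2986674/((-1669*644²)) + 2809492/(-3525581) = 2986674/((-1669*414736)) + 2809492*(-1/3525581) = 2986674/(-692194384) - 2809492/3525581 = 2986674*(-1/692194384) - 2809492/3525581 = -1493337/346097192 - 2809492/3525581 = -977622172700261/1220193684268552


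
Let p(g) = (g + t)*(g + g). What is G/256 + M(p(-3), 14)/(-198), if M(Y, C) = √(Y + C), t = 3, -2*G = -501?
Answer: 501/512 - √14/198 ≈ 0.95962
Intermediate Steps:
G = 501/2 (G = -½*(-501) = 501/2 ≈ 250.50)
p(g) = 2*g*(3 + g) (p(g) = (g + 3)*(g + g) = (3 + g)*(2*g) = 2*g*(3 + g))
M(Y, C) = √(C + Y)
G/256 + M(p(-3), 14)/(-198) = (501/2)/256 + √(14 + 2*(-3)*(3 - 3))/(-198) = (501/2)*(1/256) + √(14 + 2*(-3)*0)*(-1/198) = 501/512 + √(14 + 0)*(-1/198) = 501/512 + √14*(-1/198) = 501/512 - √14/198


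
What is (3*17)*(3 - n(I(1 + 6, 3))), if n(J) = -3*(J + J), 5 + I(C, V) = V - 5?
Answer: -1989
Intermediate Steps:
I(C, V) = -10 + V (I(C, V) = -5 + (V - 5) = -5 + (-5 + V) = -10 + V)
n(J) = -6*J
(3*17)*(3 - n(I(1 + 6, 3))) = (3*17)*(3 - (-6)*(-10 + 3)) = 51*(3 - (-6)*(-7)) = 51*(3 - 1*42) = 51*(3 - 42) = 51*(-39) = -1989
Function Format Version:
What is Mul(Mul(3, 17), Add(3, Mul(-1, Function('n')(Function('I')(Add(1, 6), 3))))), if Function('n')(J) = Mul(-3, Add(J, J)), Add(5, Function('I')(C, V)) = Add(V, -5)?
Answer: -1989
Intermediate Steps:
Function('I')(C, V) = Add(-10, V) (Function('I')(C, V) = Add(-5, Add(V, -5)) = Add(-5, Add(-5, V)) = Add(-10, V))
Function('n')(J) = Mul(-6, J) (Function('n')(J) = Mul(-3, Mul(2, J)) = Mul(-6, J))
Mul(Mul(3, 17), Add(3, Mul(-1, Function('n')(Function('I')(Add(1, 6), 3))))) = Mul(Mul(3, 17), Add(3, Mul(-1, Mul(-6, Add(-10, 3))))) = Mul(51, Add(3, Mul(-1, Mul(-6, -7)))) = Mul(51, Add(3, Mul(-1, 42))) = Mul(51, Add(3, -42)) = Mul(51, -39) = -1989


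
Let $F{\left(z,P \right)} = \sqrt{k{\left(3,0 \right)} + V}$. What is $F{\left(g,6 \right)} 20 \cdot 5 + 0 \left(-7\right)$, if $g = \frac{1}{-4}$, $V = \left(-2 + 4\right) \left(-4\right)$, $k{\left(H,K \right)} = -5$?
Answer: $100 i \sqrt{13} \approx 360.56 i$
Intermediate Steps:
$V = -8$ ($V = 2 \left(-4\right) = -8$)
$g = - \frac{1}{4} \approx -0.25$
$F{\left(z,P \right)} = i \sqrt{13}$ ($F{\left(z,P \right)} = \sqrt{-5 - 8} = \sqrt{-13} = i \sqrt{13}$)
$F{\left(g,6 \right)} 20 \cdot 5 + 0 \left(-7\right) = i \sqrt{13} \cdot 20 \cdot 5 + 0 \left(-7\right) = i \sqrt{13} \cdot 100 + 0 = 100 i \sqrt{13} + 0 = 100 i \sqrt{13}$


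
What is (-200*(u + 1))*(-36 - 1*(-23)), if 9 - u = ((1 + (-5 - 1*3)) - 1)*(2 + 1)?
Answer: 88400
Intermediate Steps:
u = 33 (u = 9 - ((1 + (-5 - 1*3)) - 1)*(2 + 1) = 9 - ((1 + (-5 - 3)) - 1)*3 = 9 - ((1 - 8) - 1)*3 = 9 - (-7 - 1)*3 = 9 - (-8)*3 = 9 - 1*(-24) = 9 + 24 = 33)
(-200*(u + 1))*(-36 - 1*(-23)) = (-200*(33 + 1))*(-36 - 1*(-23)) = (-200*34)*(-36 + 23) = -40*170*(-13) = -6800*(-13) = 88400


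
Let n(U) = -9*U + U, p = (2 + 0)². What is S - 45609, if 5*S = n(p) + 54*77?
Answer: -223919/5 ≈ -44784.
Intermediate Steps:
p = 4 (p = 2² = 4)
n(U) = -8*U
S = 4126/5 (S = (-8*4 + 54*77)/5 = (-32 + 4158)/5 = (⅕)*4126 = 4126/5 ≈ 825.20)
S - 45609 = 4126/5 - 45609 = -223919/5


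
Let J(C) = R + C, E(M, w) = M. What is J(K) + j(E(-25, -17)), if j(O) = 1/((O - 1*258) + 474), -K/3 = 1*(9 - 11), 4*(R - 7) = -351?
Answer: -57105/764 ≈ -74.745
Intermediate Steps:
R = -323/4 (R = 7 + (¼)*(-351) = 7 - 351/4 = -323/4 ≈ -80.750)
K = 6 (K = -3*(9 - 11) = -3*(-2) = 6)
J(C) = -323/4 + C
j(O) = 1/(216 + O) (j(O) = 1/((O - 258) + 474) = 1/((-258 + O) + 474) = 1/(216 + O))
J(K) + j(E(-25, -17)) = (-323/4 + 6) + 1/(216 - 25) = -299/4 + 1/191 = -57105/764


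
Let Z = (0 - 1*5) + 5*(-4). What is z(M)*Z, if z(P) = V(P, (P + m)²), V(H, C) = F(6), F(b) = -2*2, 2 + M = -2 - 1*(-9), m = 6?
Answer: 100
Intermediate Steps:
M = 5 (M = -2 + (-2 - 1*(-9)) = -2 + (-2 + 9) = -2 + 7 = 5)
F(b) = -4
V(H, C) = -4
z(P) = -4
Z = -25 (Z = (0 - 5) - 20 = -5 - 20 = -25)
z(M)*Z = -4*(-25) = 100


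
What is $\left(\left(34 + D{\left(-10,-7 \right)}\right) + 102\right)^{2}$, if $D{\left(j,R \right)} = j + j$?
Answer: $13456$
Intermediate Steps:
$D{\left(j,R \right)} = 2 j$
$\left(\left(34 + D{\left(-10,-7 \right)}\right) + 102\right)^{2} = \left(\left(34 + 2 \left(-10\right)\right) + 102\right)^{2} = \left(\left(34 - 20\right) + 102\right)^{2} = \left(14 + 102\right)^{2} = 116^{2} = 13456$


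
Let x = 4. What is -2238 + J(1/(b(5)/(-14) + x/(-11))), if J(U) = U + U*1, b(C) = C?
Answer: -248726/111 ≈ -2240.8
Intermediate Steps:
J(U) = 2*U (J(U) = U + U = 2*U)
-2238 + J(1/(b(5)/(-14) + x/(-11))) = -2238 + 2/(5/(-14) + 4/(-11)) = -2238 + 2/(5*(-1/14) + 4*(-1/11)) = -2238 + 2/(-5/14 - 4/11) = -2238 + 2/(-111/154) = -2238 + 2*(-154/111) = -2238 - 308/111 = -248726/111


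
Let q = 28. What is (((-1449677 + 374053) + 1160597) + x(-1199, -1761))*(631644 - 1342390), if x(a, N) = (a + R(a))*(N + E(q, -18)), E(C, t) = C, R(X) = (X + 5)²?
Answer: 1754451161483608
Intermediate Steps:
R(X) = (5 + X)²
x(a, N) = (28 + N)*(a + (5 + a)²) (x(a, N) = (a + (5 + a)²)*(N + 28) = (a + (5 + a)²)*(28 + N) = (28 + N)*(a + (5 + a)²))
(((-1449677 + 374053) + 1160597) + x(-1199, -1761))*(631644 - 1342390) = (((-1449677 + 374053) + 1160597) + (28*(-1199) + 28*(5 - 1199)² - 1761*(-1199) - 1761*(5 - 1199)²))*(631644 - 1342390) = ((-1075624 + 1160597) + (-33572 + 28*(-1194)² + 2111439 - 1761*(-1194)²))*(-710746) = (84973 + (-33572 + 28*1425636 + 2111439 - 1761*1425636))*(-710746) = (84973 + (-33572 + 39917808 + 2111439 - 2510544996))*(-710746) = (84973 - 2468549321)*(-710746) = -2468464348*(-710746) = 1754451161483608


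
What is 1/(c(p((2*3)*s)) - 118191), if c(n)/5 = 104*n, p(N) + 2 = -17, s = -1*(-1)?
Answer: -1/128071 ≈ -7.8082e-6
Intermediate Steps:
s = 1
p(N) = -19 (p(N) = -2 - 17 = -19)
c(n) = 520*n (c(n) = 5*(104*n) = 520*n)
1/(c(p((2*3)*s)) - 118191) = 1/(520*(-19) - 118191) = 1/(-9880 - 118191) = 1/(-128071) = -1/128071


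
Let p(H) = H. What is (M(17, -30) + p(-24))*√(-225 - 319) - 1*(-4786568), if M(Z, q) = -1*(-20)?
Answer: 4786568 - 16*I*√34 ≈ 4.7866e+6 - 93.295*I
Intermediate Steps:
M(Z, q) = 20
(M(17, -30) + p(-24))*√(-225 - 319) - 1*(-4786568) = (20 - 24)*√(-225 - 319) - 1*(-4786568) = -16*I*√34 + 4786568 = 4786568 - 16*I*√34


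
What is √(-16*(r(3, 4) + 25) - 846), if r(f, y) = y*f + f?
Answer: I*√1486 ≈ 38.549*I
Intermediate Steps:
r(f, y) = f + f*y (r(f, y) = f*y + f = f + f*y)
√(-16*(r(3, 4) + 25) - 846) = √(-16*(3*(1 + 4) + 25) - 846) = √(-16*(3*5 + 25) - 846) = √(-16*(15 + 25) - 846) = √(-16*40 - 846) = √(-640 - 846) = √(-1486) = I*√1486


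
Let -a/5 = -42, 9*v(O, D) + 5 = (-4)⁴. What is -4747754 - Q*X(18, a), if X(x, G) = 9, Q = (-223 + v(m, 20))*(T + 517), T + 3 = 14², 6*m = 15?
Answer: -3500994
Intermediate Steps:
m = 5/2 (m = (⅙)*15 = 5/2 ≈ 2.5000)
v(O, D) = 251/9 (v(O, D) = -5/9 + (⅑)*(-4)⁴ = -5/9 + (⅑)*256 = -5/9 + 256/9 = 251/9)
a = 210 (a = -5*(-42) = 210)
T = 193 (T = -3 + 14² = -3 + 196 = 193)
Q = -1246760/9 (Q = (-223 + 251/9)*(193 + 517) = -1756/9*710 = -1246760/9 ≈ -1.3853e+5)
-4747754 - Q*X(18, a) = -4747754 - (-1246760)*9/9 = -4747754 - 1*(-1246760) = -4747754 + 1246760 = -3500994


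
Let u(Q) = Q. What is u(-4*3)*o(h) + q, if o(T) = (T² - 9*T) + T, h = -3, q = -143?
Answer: -539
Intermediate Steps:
o(T) = T² - 8*T
u(-4*3)*o(h) + q = (-4*3)*(-3*(-8 - 3)) - 143 = -(-36)*(-11) - 143 = -12*33 - 143 = -396 - 143 = -539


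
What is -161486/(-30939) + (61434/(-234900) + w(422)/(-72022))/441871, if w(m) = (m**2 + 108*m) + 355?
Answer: 5588872278781096133/1070770049639040825 ≈ 5.2195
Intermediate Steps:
w(m) = 355 + m**2 + 108*m
-161486/(-30939) + (61434/(-234900) + w(422)/(-72022))/441871 = -161486/(-30939) + (61434/(-234900) + (355 + 422**2 + 108*422)/(-72022))/441871 = -161486*(-1/30939) + (61434*(-1/234900) + (355 + 178084 + 45576)*(-1/72022))*(1/441871) = 161486/30939 + (-3413/13050 + 224015*(-1/72022))*(1/441871) = 161486/30939 + (-3413/13050 - 224015/72022)*(1/441871) = 161486/30939 - 792301709/234971775*1/441871 = 161486/30939 - 792301709/103827213191025 = 5588872278781096133/1070770049639040825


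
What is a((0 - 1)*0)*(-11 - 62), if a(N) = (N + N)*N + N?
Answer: 0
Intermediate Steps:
a(N) = N + 2*N² (a(N) = (2*N)*N + N = 2*N² + N = N + 2*N²)
a((0 - 1)*0)*(-11 - 62) = (((0 - 1)*0)*(1 + 2*((0 - 1)*0)))*(-11 - 62) = ((-1*0)*(1 + 2*(-1*0)))*(-73) = (0*(1 + 2*0))*(-73) = (0*(1 + 0))*(-73) = (0*1)*(-73) = 0*(-73) = 0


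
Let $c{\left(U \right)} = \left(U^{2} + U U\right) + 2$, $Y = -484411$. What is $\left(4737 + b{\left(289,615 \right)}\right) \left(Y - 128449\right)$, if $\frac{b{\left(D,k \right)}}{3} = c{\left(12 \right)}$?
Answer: $-3436306020$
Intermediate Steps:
$c{\left(U \right)} = 2 + 2 U^{2}$ ($c{\left(U \right)} = \left(U^{2} + U^{2}\right) + 2 = 2 U^{2} + 2 = 2 + 2 U^{2}$)
$b{\left(D,k \right)} = 870$ ($b{\left(D,k \right)} = 3 \left(2 + 2 \cdot 12^{2}\right) = 3 \left(2 + 2 \cdot 144\right) = 3 \left(2 + 288\right) = 3 \cdot 290 = 870$)
$\left(4737 + b{\left(289,615 \right)}\right) \left(Y - 128449\right) = \left(4737 + 870\right) \left(-484411 - 128449\right) = 5607 \left(-612860\right) = -3436306020$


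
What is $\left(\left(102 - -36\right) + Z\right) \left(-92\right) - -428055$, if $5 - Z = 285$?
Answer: $441119$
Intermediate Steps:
$Z = -280$ ($Z = 5 - 285 = -280$)
$\left(\left(102 - -36\right) + Z\right) \left(-92\right) - -428055 = \left(\left(102 - -36\right) - 280\right) \left(-92\right) - -428055 = \left(\left(102 + 36\right) - 280\right) \left(-92\right) + 428055 = \left(138 - 280\right) \left(-92\right) + 428055 = \left(-142\right) \left(-92\right) + 428055 = 13064 + 428055 = 441119$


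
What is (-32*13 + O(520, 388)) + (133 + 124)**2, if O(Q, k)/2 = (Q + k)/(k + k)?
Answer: 6366628/97 ≈ 65635.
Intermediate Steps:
O(Q, k) = (Q + k)/k (O(Q, k) = 2*((Q + k)/(k + k)) = 2*((Q + k)/((2*k))) = 2*((Q + k)*(1/(2*k))) = 2*((Q + k)/(2*k)) = (Q + k)/k)
(-32*13 + O(520, 388)) + (133 + 124)**2 = (-32*13 + (520 + 388)/388) + (133 + 124)**2 = (-416 + (1/388)*908) + 257**2 = (-416 + 227/97) + 66049 = -40125/97 + 66049 = 6366628/97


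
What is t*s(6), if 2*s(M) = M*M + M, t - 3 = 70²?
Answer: 102963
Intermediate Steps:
t = 4903 (t = 3 + 70² = 3 + 4900 = 4903)
s(M) = M/2 + M²/2 (s(M) = (M*M + M)/2 = (M² + M)/2 = (M + M²)/2 = M/2 + M²/2)
t*s(6) = 4903*((½)*6*(1 + 6)) = 4903*((½)*6*7) = 4903*21 = 102963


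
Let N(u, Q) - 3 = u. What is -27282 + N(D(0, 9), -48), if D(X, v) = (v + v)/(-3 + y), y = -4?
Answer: -190971/7 ≈ -27282.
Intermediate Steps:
D(X, v) = -2*v/7 (D(X, v) = (v + v)/(-3 - 4) = (2*v)/(-7) = (2*v)*(-⅐) = -2*v/7)
N(u, Q) = 3 + u
-27282 + N(D(0, 9), -48) = -27282 + (3 - 2/7*9) = -27282 + (3 - 18/7) = -27282 + 3/7 = -190971/7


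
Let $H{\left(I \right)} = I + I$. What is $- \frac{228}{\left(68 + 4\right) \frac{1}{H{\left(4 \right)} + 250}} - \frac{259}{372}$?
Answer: $- \frac{304183}{372} \approx -817.7$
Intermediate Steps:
$H{\left(I \right)} = 2 I$
$- \frac{228}{\left(68 + 4\right) \frac{1}{H{\left(4 \right)} + 250}} - \frac{259}{372} = - \frac{228}{\left(68 + 4\right) \frac{1}{2 \cdot 4 + 250}} - \frac{259}{372} = - \frac{228}{72 \frac{1}{8 + 250}} - \frac{259}{372} = - \frac{228}{72 \cdot \frac{1}{258}} - \frac{259}{372} = - \frac{228}{\frac{12}{43}} - \frac{259}{372} = \left(-228\right) \frac{43}{12} - \frac{259}{372} = -817 - \frac{259}{372} = - \frac{304183}{372}$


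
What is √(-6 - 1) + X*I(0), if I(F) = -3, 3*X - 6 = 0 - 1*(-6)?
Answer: -12 + I*√7 ≈ -12.0 + 2.6458*I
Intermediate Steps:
X = 4 (X = 2 + (0 - 1*(-6))/3 = 2 + (0 + 6)/3 = 2 + (⅓)*6 = 2 + 2 = 4)
√(-6 - 1) + X*I(0) = √(-6 - 1) + 4*(-3) = √(-7) - 12 = I*√7 - 12 = -12 + I*√7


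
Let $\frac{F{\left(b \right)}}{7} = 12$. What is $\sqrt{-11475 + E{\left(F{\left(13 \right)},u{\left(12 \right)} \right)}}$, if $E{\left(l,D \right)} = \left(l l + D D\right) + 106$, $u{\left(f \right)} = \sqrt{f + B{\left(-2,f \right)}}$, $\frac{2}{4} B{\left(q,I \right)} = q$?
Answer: $i \sqrt{4305} \approx 65.613 i$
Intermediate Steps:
$B{\left(q,I \right)} = 2 q$
$F{\left(b \right)} = 84$ ($F{\left(b \right)} = 7 \cdot 12 = 84$)
$u{\left(f \right)} = \sqrt{-4 + f}$ ($u{\left(f \right)} = \sqrt{f + 2 \left(-2\right)} = \sqrt{f - 4} = \sqrt{-4 + f}$)
$E{\left(l,D \right)} = 106 + D^{2} + l^{2}$ ($E{\left(l,D \right)} = \left(l^{2} + D^{2}\right) + 106 = \left(D^{2} + l^{2}\right) + 106 = 106 + D^{2} + l^{2}$)
$\sqrt{-11475 + E{\left(F{\left(13 \right)},u{\left(12 \right)} \right)}} = \sqrt{-11475 + \left(106 + \left(\sqrt{-4 + 12}\right)^{2} + 84^{2}\right)} = \sqrt{-11475 + \left(106 + \left(\sqrt{8}\right)^{2} + 7056\right)} = \sqrt{-11475 + \left(106 + \left(2 \sqrt{2}\right)^{2} + 7056\right)} = \sqrt{-11475 + \left(106 + 8 + 7056\right)} = \sqrt{-11475 + 7170} = \sqrt{-4305} = i \sqrt{4305}$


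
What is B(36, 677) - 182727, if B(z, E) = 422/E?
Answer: -123705757/677 ≈ -1.8273e+5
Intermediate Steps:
B(36, 677) - 182727 = 422/677 - 182727 = -123705757/677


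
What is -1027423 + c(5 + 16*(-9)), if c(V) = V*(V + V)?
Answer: -988781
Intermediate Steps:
c(V) = 2*V**2 (c(V) = V*(2*V) = 2*V**2)
-1027423 + c(5 + 16*(-9)) = -1027423 + 2*(5 + 16*(-9))**2 = -1027423 + 2*(5 - 144)**2 = -1027423 + 2*(-139)**2 = -1027423 + 2*19321 = -1027423 + 38642 = -988781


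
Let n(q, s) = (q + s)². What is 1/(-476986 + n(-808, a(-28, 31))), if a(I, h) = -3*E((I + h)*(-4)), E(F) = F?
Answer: 1/118998 ≈ 8.4035e-6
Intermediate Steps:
a(I, h) = 12*I + 12*h (a(I, h) = -3*(I + h)*(-4) = -3*(-4*I - 4*h) = 12*I + 12*h)
1/(-476986 + n(-808, a(-28, 31))) = 1/(-476986 + (-808 + (12*(-28) + 12*31))²) = 1/(-476986 + (-808 + (-336 + 372))²) = 1/(-476986 + (-808 + 36)²) = 1/(-476986 + (-772)²) = 1/(-476986 + 595984) = 1/118998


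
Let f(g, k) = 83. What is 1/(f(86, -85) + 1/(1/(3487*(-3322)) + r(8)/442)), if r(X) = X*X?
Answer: 370681827/33326614535 ≈ 0.011123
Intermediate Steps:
r(X) = X**2
1/(f(86, -85) + 1/(1/(3487*(-3322)) + r(8)/442)) = 1/(83 + 1/(1/(3487*(-3322)) + 8**2/442)) = 1/(83 + 1/((1/3487)*(-1/3322) + 64*(1/442))) = 1/(83 + 1/(-1/11583814 + 32/221)) = 1/(83 + 1/(370681827/2560022894)) = 1/(83 + 2560022894/370681827) = 1/(33326614535/370681827) = 370681827/33326614535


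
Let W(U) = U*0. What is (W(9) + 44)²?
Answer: 1936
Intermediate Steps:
W(U) = 0
(W(9) + 44)² = (0 + 44)² = 44² = 1936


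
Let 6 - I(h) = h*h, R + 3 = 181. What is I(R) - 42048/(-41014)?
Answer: -649599722/20507 ≈ -31677.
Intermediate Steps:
R = 178 (R = -3 + 181 = 178)
I(h) = 6 - h² (I(h) = 6 - h*h = 6 - h²)
I(R) - 42048/(-41014) = (6 - 1*178²) - 42048/(-41014) = (6 - 1*31684) - 42048*(-1)/41014 = (6 - 31684) - 1*(-21024/20507) = -31678 + 21024/20507 = -649599722/20507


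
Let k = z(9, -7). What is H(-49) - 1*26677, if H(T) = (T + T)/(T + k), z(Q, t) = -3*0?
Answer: -26675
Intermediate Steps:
z(Q, t) = 0
k = 0
H(T) = 2 (H(T) = (T + T)/(T + 0) = (2*T)/T = 2)
H(-49) - 1*26677 = 2 - 1*26677 = 2 - 26677 = -26675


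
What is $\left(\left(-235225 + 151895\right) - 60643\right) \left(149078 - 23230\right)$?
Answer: $-18118714104$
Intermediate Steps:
$\left(\left(-235225 + 151895\right) - 60643\right) \left(149078 - 23230\right) = \left(-83330 - 60643\right) 125848 = \left(-143973\right) 125848 = -18118714104$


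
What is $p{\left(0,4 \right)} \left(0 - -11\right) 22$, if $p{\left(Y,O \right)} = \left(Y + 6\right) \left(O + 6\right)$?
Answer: $14520$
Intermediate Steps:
$p{\left(Y,O \right)} = \left(6 + O\right) \left(6 + Y\right)$ ($p{\left(Y,O \right)} = \left(6 + Y\right) \left(6 + O\right) = \left(6 + O\right) \left(6 + Y\right)$)
$p{\left(0,4 \right)} \left(0 - -11\right) 22 = \left(36 + 6 \cdot 4 + 6 \cdot 0 + 4 \cdot 0\right) \left(0 - -11\right) 22 = \left(36 + 24 + 0 + 0\right) \left(0 + 11\right) 22 = 60 \cdot 11 \cdot 22 = 660 \cdot 22 = 14520$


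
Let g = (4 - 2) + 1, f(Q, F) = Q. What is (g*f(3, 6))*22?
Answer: 198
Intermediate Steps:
g = 3 (g = 2 + 1 = 3)
(g*f(3, 6))*22 = (3*3)*22 = 9*22 = 198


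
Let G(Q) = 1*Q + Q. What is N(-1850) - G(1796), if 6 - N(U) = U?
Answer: -1736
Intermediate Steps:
N(U) = 6 - U
G(Q) = 2*Q (G(Q) = Q + Q = 2*Q)
N(-1850) - G(1796) = (6 - 1*(-1850)) - 2*1796 = (6 + 1850) - 1*3592 = 1856 - 3592 = -1736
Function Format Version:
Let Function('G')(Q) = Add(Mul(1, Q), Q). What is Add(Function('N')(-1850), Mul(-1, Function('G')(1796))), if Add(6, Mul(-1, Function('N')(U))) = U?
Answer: -1736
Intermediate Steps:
Function('N')(U) = Add(6, Mul(-1, U))
Function('G')(Q) = Mul(2, Q) (Function('G')(Q) = Add(Q, Q) = Mul(2, Q))
Add(Function('N')(-1850), Mul(-1, Function('G')(1796))) = Add(Add(6, Mul(-1, -1850)), Mul(-1, Mul(2, 1796))) = Add(Add(6, 1850), Mul(-1, 3592)) = Add(1856, -3592) = -1736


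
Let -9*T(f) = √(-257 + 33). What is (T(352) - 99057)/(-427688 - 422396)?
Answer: 99057/850084 + I*√14/1912689 ≈ 0.11653 + 1.9562e-6*I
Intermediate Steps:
T(f) = -4*I*√14/9 (T(f) = -√(-257 + 33)/9 = -4*I*√14/9)
(T(352) - 99057)/(-427688 - 422396) = (-4*I*√14/9 - 99057)/(-427688 - 422396) = (-99057 - 4*I*√14/9)/(-850084) = (-99057 - 4*I*√14/9)*(-1/850084) = 99057/850084 + I*√14/1912689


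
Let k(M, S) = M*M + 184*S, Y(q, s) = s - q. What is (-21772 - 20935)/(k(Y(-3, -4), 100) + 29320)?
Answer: -42707/47721 ≈ -0.89493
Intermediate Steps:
k(M, S) = M**2 + 184*S
(-21772 - 20935)/(k(Y(-3, -4), 100) + 29320) = (-21772 - 20935)/(((-4 - 1*(-3))**2 + 184*100) + 29320) = -42707/(((-4 + 3)**2 + 18400) + 29320) = -42707/(((-1)**2 + 18400) + 29320) = -42707/((1 + 18400) + 29320) = -42707/(18401 + 29320) = -42707/47721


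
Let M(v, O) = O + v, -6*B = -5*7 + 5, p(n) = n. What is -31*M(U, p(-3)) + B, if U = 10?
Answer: -212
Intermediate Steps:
B = 5 (B = -(-5*7 + 5)/6 = -(-35 + 5)/6 = -⅙*(-30) = 5)
-31*M(U, p(-3)) + B = -31*(-3 + 10) + 5 = -31*7 + 5 = -217 + 5 = -212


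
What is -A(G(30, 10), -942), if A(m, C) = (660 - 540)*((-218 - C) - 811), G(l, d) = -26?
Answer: 10440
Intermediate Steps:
A(m, C) = -123480 - 120*C (A(m, C) = 120*(-1029 - C) = -123480 - 120*C)
-A(G(30, 10), -942) = -(-123480 - 120*(-942)) = -(-123480 + 113040) = -1*(-10440) = 10440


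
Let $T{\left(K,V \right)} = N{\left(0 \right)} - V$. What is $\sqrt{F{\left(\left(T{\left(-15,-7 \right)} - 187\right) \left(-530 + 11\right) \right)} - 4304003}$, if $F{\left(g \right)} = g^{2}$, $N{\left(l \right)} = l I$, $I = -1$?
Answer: $7 \sqrt{178020253} \approx 93397.0$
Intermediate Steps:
$N{\left(l \right)} = - l$ ($N{\left(l \right)} = l \left(-1\right) = - l$)
$T{\left(K,V \right)} = - V$ ($T{\left(K,V \right)} = \left(-1\right) 0 - V = 0 - V = - V$)
$\sqrt{F{\left(\left(T{\left(-15,-7 \right)} - 187\right) \left(-530 + 11\right) \right)} - 4304003} = \sqrt{\left(\left(\left(-1\right) \left(-7\right) - 187\right) \left(-530 + 11\right)\right)^{2} - 4304003} = \sqrt{\left(\left(7 - 187\right) \left(-519\right)\right)^{2} - 4304003} = \sqrt{\left(\left(-180\right) \left(-519\right)\right)^{2} - 4304003} = \sqrt{93420^{2} - 4304003} = \sqrt{8727296400 - 4304003} = \sqrt{8722992397} = 7 \sqrt{178020253}$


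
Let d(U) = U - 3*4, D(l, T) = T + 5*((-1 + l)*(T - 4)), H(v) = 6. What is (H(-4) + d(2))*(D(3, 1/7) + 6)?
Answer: 908/7 ≈ 129.71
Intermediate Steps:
D(l, T) = T + 5*(-1 + l)*(-4 + T) (D(l, T) = T + 5*((-1 + l)*(-4 + T)) = T + 5*(-1 + l)*(-4 + T))
d(U) = -12 + U (d(U) = U - 12 = -12 + U)
(H(-4) + d(2))*(D(3, 1/7) + 6) = (6 + (-12 + 2))*((20 - 20*3 - 4/7 + 5*3/7) + 6) = (6 - 10)*((20 - 60 - 4*⅐ + 5*(⅐)*3) + 6) = -4*((20 - 60 - 4/7 + 15/7) + 6) = -4*(-269/7 + 6) = -4*(-227/7) = 908/7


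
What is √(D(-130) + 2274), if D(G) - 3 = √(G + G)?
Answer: √(2277 + 2*I*√65) ≈ 47.718 + 0.169*I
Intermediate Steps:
D(G) = 3 + √2*√G (D(G) = 3 + √(G + G) = 3 + √(2*G) = 3 + √2*√G)
√(D(-130) + 2274) = √((3 + √2*√(-130)) + 2274) = √((3 + √2*(I*√130)) + 2274) = √((3 + 2*I*√65) + 2274) = √(2277 + 2*I*√65)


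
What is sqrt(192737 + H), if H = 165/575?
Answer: 2*sqrt(637237655)/115 ≈ 439.02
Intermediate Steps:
H = 33/115 (H = 165*(1/575) = 33/115 ≈ 0.28696)
sqrt(192737 + H) = sqrt(192737 + 33/115) = sqrt(22164788/115) = 2*sqrt(637237655)/115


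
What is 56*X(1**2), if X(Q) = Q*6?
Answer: 336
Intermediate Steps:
X(Q) = 6*Q
56*X(1**2) = 56*(6*1**2) = 56*(6*1) = 56*6 = 336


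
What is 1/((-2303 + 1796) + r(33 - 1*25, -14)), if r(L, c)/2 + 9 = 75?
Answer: -1/375 ≈ -0.0026667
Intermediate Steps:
r(L, c) = 132 (r(L, c) = -18 + 2*75 = -18 + 150 = 132)
1/((-2303 + 1796) + r(33 - 1*25, -14)) = 1/((-2303 + 1796) + 132) = 1/(-507 + 132) = 1/(-375) = -1/375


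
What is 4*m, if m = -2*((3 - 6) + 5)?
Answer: -16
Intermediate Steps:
m = -4 (m = -2*(-3 + 5) = -2*2 = -4)
4*m = 4*(-4) = -16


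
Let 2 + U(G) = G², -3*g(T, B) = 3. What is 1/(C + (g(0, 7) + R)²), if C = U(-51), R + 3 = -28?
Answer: 1/3623 ≈ 0.00027601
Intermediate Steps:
R = -31 (R = -3 - 28 = -31)
g(T, B) = -1 (g(T, B) = -⅓*3 = -1)
U(G) = -2 + G²
C = 2599 (C = -2 + (-51)² = -2 + 2601 = 2599)
1/(C + (g(0, 7) + R)²) = 1/(2599 + (-1 - 31)²) = 1/(2599 + (-32)²) = 1/(2599 + 1024) = 1/3623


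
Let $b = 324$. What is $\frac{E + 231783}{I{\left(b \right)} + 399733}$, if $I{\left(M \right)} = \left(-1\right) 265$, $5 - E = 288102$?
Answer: $- \frac{28157}{199734} \approx -0.14097$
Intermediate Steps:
$E = -288097$ ($E = 5 - 288102 = -288097$)
$I{\left(M \right)} = -265$
$\frac{E + 231783}{I{\left(b \right)} + 399733} = \frac{-288097 + 231783}{-265 + 399733} = - \frac{56314}{399468} = \left(-56314\right) \frac{1}{399468} = - \frac{28157}{199734}$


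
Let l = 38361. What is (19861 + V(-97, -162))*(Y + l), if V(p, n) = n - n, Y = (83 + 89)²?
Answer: 1349455645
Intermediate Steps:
Y = 29584 (Y = 172² = 29584)
V(p, n) = 0
(19861 + V(-97, -162))*(Y + l) = (19861 + 0)*(29584 + 38361) = 19861*67945 = 1349455645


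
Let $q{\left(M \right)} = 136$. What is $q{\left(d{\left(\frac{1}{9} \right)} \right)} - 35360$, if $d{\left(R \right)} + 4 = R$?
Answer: $-35224$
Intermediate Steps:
$d{\left(R \right)} = -4 + R$
$q{\left(d{\left(\frac{1}{9} \right)} \right)} - 35360 = 136 - 35360 = -35224$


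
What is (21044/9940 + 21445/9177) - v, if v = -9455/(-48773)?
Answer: 5089477601/1194694635 ≈ 4.2601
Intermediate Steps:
v = 9455/48773 (v = -9455*(-1/48773) = 9455/48773 ≈ 0.19386)
(21044/9940 + 21445/9177) - v = (21044/9940 + 21445/9177) - 1*9455/48773 = (21044*(1/9940) + 21445*(1/9177)) - 9455/48773 = (5261/2485 + 21445/9177) - 9455/48773 = 2072878/465405 - 9455/48773 = 5089477601/1194694635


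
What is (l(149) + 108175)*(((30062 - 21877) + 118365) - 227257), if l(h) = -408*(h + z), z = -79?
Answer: -8017787805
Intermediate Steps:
l(h) = 32232 - 408*h (l(h) = -408*(h - 79) = -408*(-79 + h) = 32232 - 408*h)
(l(149) + 108175)*(((30062 - 21877) + 118365) - 227257) = ((32232 - 408*149) + 108175)*(((30062 - 21877) + 118365) - 227257) = ((32232 - 60792) + 108175)*((8185 + 118365) - 227257) = (-28560 + 108175)*(126550 - 227257) = 79615*(-100707) = -8017787805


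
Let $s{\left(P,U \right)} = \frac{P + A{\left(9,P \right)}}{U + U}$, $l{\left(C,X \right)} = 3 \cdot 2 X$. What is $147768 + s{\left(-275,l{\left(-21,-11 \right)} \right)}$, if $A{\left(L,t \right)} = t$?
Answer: $\frac{886633}{6} \approx 1.4777 \cdot 10^{5}$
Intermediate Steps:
$l{\left(C,X \right)} = 6 X$
$s{\left(P,U \right)} = \frac{P}{U}$ ($s{\left(P,U \right)} = \frac{P + P}{U + U} = \frac{2 P}{2 U} = 2 P \frac{1}{2 U} = \frac{P}{U}$)
$147768 + s{\left(-275,l{\left(-21,-11 \right)} \right)} = 147768 - \frac{275}{6 \left(-11\right)} = 147768 - \frac{275}{-66} = 147768 - - \frac{25}{6} = 147768 + \frac{25}{6} = \frac{886633}{6}$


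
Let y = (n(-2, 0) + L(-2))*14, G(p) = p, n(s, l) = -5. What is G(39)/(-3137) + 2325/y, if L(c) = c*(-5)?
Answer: 1458159/43918 ≈ 33.202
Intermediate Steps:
L(c) = -5*c
y = 70 (y = (-5 - 5*(-2))*14 = (-5 + 10)*14 = 5*14 = 70)
G(39)/(-3137) + 2325/y = 39/(-3137) + 2325/70 = 39*(-1/3137) + 2325*(1/70) = -39/3137 + 465/14 = 1458159/43918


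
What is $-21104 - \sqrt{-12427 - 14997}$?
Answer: $-21104 - 4 i \sqrt{1714} \approx -21104.0 - 165.6 i$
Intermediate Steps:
$-21104 - \sqrt{-12427 - 14997} = -21104 - \sqrt{-27424} = -21104 - 4 i \sqrt{1714}$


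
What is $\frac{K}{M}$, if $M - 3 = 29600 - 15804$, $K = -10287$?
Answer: $- \frac{10287}{13799} \approx -0.74549$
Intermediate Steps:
$M = 13799$ ($M = 3 + \left(29600 - 15804\right) = 3 + 13796 = 13799$)
$\frac{K}{M} = - \frac{10287}{13799}$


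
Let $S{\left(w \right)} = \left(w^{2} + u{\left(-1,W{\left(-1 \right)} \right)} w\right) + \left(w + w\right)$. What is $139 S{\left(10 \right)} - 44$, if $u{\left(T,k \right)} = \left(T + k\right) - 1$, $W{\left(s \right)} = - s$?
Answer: $15246$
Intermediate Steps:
$u{\left(T,k \right)} = -1 + T + k$
$S{\left(w \right)} = w + w^{2}$ ($S{\left(w \right)} = \left(w^{2} + \left(-1 - 1 - -1\right) w\right) + \left(w + w\right) = \left(w^{2} + \left(-1 - 1 + 1\right) w\right) + 2 w = \left(w^{2} - w\right) + 2 w = w + w^{2}$)
$139 S{\left(10 \right)} - 44 = 139 \cdot 10 \left(1 + 10\right) - 44 = 139 \cdot 10 \cdot 11 - 44 = 139 \cdot 110 - 44 = 15290 - 44 = 15246$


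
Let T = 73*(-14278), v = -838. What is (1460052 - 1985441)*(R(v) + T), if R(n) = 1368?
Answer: 546891070214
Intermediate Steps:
T = -1042294
(1460052 - 1985441)*(R(v) + T) = (1460052 - 1985441)*(1368 - 1042294) = -525389*(-1040926) = 546891070214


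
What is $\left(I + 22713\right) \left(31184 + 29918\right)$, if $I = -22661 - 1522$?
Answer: $-89819940$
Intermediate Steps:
$I = -24183$ ($I = -22661 - 1522 = -24183$)
$\left(I + 22713\right) \left(31184 + 29918\right) = \left(-24183 + 22713\right) \left(31184 + 29918\right) = \left(-1470\right) 61102 = -89819940$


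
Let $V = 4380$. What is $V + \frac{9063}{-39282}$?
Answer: $\frac{57348699}{13094} \approx 4379.8$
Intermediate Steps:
$V + \frac{9063}{-39282} = 4380 + \frac{9063}{-39282} = 4380 + 9063 \left(- \frac{1}{39282}\right) = 4380 - \frac{3021}{13094} = \frac{57348699}{13094}$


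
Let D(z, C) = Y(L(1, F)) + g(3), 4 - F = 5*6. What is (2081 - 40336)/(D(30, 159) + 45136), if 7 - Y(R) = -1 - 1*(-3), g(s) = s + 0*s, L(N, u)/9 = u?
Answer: -38255/45144 ≈ -0.84740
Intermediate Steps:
F = -26 (F = 4 - 5*6 = 4 - 1*30 = 4 - 30 = -26)
L(N, u) = 9*u
g(s) = s (g(s) = s + 0 = s)
Y(R) = 5 (Y(R) = 7 - (-1 - 1*(-3)) = 7 - (-1 + 3) = 7 - 1*2 = 7 - 2 = 5)
D(z, C) = 8 (D(z, C) = 5 + 3 = 8)
(2081 - 40336)/(D(30, 159) + 45136) = (2081 - 40336)/(8 + 45136) = -38255/45144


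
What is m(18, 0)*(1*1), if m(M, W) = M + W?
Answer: 18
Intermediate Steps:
m(18, 0)*(1*1) = (18 + 0)*(1*1) = 18*1 = 18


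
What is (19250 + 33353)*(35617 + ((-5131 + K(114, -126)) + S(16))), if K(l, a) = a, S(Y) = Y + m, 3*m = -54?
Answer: 1596921874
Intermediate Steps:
m = -18 (m = (1/3)*(-54) = -18)
S(Y) = -18 + Y (S(Y) = Y - 18 = -18 + Y)
(19250 + 33353)*(35617 + ((-5131 + K(114, -126)) + S(16))) = (19250 + 33353)*(35617 + ((-5131 - 126) + (-18 + 16))) = 52603*(35617 + (-5257 - 2)) = 52603*(35617 - 5259) = 52603*30358 = 1596921874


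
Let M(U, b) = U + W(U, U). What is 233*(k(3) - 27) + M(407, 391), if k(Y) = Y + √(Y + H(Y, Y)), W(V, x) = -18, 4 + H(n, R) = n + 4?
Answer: -5203 + 233*√6 ≈ -4632.3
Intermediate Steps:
H(n, R) = n (H(n, R) = -4 + (n + 4) = -4 + (4 + n) = n)
k(Y) = Y + √2*√Y (k(Y) = Y + √(Y + Y) = Y + √(2*Y) = Y + √2*√Y)
M(U, b) = -18 + U (M(U, b) = U - 18 = -18 + U)
233*(k(3) - 27) + M(407, 391) = 233*((3 + √2*√3) - 27) + (-18 + 407) = 233*((3 + √6) - 27) + 389 = 233*(-24 + √6) + 389 = (-5592 + 233*√6) + 389 = -5203 + 233*√6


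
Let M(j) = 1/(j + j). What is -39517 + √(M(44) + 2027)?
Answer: -39517 + √3924294/44 ≈ -39472.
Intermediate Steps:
M(j) = 1/(2*j)
-39517 + √(M(44) + 2027) = -39517 + √((½)/44 + 2027) = -39517 + √((½)*(1/44) + 2027) = -39517 + √(1/88 + 2027) = -39517 + √(178377/88) = -39517 + √3924294/44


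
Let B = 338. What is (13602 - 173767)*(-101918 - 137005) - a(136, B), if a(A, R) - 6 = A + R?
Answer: 38267101815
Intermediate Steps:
a(A, R) = 6 + A + R (a(A, R) = 6 + (A + R) = 6 + A + R)
(13602 - 173767)*(-101918 - 137005) - a(136, B) = (13602 - 173767)*(-101918 - 137005) - (6 + 136 + 338) = -160165*(-238923) - 1*480 = 38267102295 - 480 = 38267101815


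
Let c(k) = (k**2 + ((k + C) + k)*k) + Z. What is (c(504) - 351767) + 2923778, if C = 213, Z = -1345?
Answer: 3440066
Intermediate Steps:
c(k) = -1345 + k**2 + k*(213 + 2*k) (c(k) = (k**2 + ((k + 213) + k)*k) - 1345 = (k**2 + ((213 + k) + k)*k) - 1345 = (k**2 + (213 + 2*k)*k) - 1345 = (k**2 + k*(213 + 2*k)) - 1345 = -1345 + k**2 + k*(213 + 2*k))
(c(504) - 351767) + 2923778 = ((-1345 + 3*504**2 + 213*504) - 351767) + 2923778 = ((-1345 + 3*254016 + 107352) - 351767) + 2923778 = ((-1345 + 762048 + 107352) - 351767) + 2923778 = (868055 - 351767) + 2923778 = 516288 + 2923778 = 3440066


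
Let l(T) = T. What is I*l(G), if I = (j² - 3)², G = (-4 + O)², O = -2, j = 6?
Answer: 39204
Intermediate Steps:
G = 36 (G = (-4 - 2)² = (-6)² = 36)
I = 1089 (I = (6² - 3)² = (36 - 3)² = 33² = 1089)
I*l(G) = 1089*36 = 39204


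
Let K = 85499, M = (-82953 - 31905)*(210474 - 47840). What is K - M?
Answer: 18679901471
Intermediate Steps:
M = -18679815972 (M = -114858*162634 = -18679815972)
K - M = 85499 - 1*(-18679815972) = 85499 + 18679815972 = 18679901471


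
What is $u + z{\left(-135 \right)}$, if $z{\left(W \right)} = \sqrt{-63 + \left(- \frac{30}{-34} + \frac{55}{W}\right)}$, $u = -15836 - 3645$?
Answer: $-19481 + \frac{i \sqrt{1463649}}{153} \approx -19481.0 + 7.9073 i$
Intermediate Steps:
$u = -19481$ ($u = -15836 - 3645 = -19481$)
$z{\left(W \right)} = \sqrt{- \frac{1056}{17} + \frac{55}{W}}$ ($z{\left(W \right)} = \sqrt{-63 + \left(\left(-30\right) \left(- \frac{1}{34}\right) + \frac{55}{W}\right)} = \sqrt{-63 + \left(\frac{15}{17} + \frac{55}{W}\right)} = \sqrt{- \frac{1056}{17} + \frac{55}{W}}$)
$u + z{\left(-135 \right)} = -19481 + \frac{\sqrt{-17952 + \frac{15895}{-135}}}{17} = -19481 + \frac{\sqrt{-17952 + 15895 \left(- \frac{1}{135}\right)}}{17} = -19481 + \frac{\sqrt{-17952 - \frac{3179}{27}}}{17} = -19481 + \frac{\sqrt{- \frac{487883}{27}}}{17} = -19481 + \frac{\frac{1}{9} i \sqrt{1463649}}{17} = -19481 + \frac{i \sqrt{1463649}}{153}$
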